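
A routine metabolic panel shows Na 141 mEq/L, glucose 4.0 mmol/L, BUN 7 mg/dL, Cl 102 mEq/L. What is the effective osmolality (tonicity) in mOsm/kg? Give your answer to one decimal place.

286.0 mOsm/kg

Effective osmolality excludes urea (freely permeant across cell membranes):
2·Na + glucose
= 2·141 + 4
= 282 + 4
= 286 mOsm/kg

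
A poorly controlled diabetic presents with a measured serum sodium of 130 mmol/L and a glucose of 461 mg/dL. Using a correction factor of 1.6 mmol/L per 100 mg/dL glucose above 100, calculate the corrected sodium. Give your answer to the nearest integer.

Corrected Na = measured Na + 1.6 · (glucose − 100)/100
= 130 + 1.6 · (461 − 100)/100
= 130 + 5.8
= 135.8 mmol/L

136 mmol/L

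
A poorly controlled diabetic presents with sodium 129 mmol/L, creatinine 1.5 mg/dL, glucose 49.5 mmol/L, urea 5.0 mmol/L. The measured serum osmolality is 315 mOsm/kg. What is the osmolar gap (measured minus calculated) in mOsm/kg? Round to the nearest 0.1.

2.5 mOsm/kg

Calculated osmolality = 2·Na + glucose + urea
= 2·129 + 49.5 + 5
= 258 + 49.50 + 5
= 312.5 mOsm/kg ≈ 312.5 mOsm/kg
Osmolar gap = measured − calculated = 315 − 312.5 = 2.5 mOsm/kg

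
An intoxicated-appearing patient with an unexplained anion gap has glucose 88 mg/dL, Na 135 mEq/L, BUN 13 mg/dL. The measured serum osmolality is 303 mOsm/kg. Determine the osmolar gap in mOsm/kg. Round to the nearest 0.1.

Calculated osmolality = 2·Na + glucose/18 + BUN/2.8
= 2·135 + 88/18 + 13/2.8
= 270 + 4.89 + 4.64
= 279.53 mOsm/kg ≈ 279.5 mOsm/kg
Osmolar gap = measured − calculated = 303 − 279.5 = 23.5 mOsm/kg

23.5 mOsm/kg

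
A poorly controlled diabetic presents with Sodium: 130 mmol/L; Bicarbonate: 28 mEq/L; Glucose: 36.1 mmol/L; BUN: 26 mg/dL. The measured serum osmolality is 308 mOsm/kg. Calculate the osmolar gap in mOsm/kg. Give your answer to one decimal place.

Calculated osmolality = 2·Na + glucose + BUN/2.8
= 2·130 + 36.1 + 26/2.8
= 260 + 36.10 + 9.29
= 305.39 mOsm/kg ≈ 305.4 mOsm/kg
Osmolar gap = measured − calculated = 308 − 305.4 = 2.6 mOsm/kg

2.6 mOsm/kg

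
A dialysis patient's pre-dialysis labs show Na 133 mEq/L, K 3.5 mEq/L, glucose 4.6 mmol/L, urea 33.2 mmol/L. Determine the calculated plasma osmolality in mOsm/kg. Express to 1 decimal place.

303.8 mOsm/kg

Calculated osmolality = 2·Na + glucose + urea
= 2·133 + 4.6 + 33.2
= 266 + 4.60 + 33.20
= 303.8 mOsm/kg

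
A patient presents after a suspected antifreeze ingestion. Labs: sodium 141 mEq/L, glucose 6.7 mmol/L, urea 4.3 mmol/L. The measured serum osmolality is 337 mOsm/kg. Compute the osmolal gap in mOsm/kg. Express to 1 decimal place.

Calculated osmolality = 2·Na + glucose + urea
= 2·141 + 6.7 + 4.3
= 282 + 6.70 + 4.30
= 293 mOsm/kg ≈ 293.0 mOsm/kg
Osmolar gap = measured − calculated = 337 − 293.0 = 44.0 mOsm/kg

44.0 mOsm/kg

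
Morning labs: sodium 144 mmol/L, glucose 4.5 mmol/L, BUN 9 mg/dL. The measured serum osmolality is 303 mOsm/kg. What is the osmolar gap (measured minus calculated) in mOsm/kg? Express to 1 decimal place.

7.3 mOsm/kg

Calculated osmolality = 2·Na + glucose + BUN/2.8
= 2·144 + 4.5 + 9/2.8
= 288 + 4.50 + 3.21
= 295.71 mOsm/kg ≈ 295.7 mOsm/kg
Osmolar gap = measured − calculated = 303 − 295.7 = 7.3 mOsm/kg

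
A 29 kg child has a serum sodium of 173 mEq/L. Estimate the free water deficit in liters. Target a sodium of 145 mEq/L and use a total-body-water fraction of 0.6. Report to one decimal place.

3.4 L

TBW = 0.6 · 29 = 17.4 L
Free water deficit = TBW · (Na/145 − 1)
= 17.4 · (173/145 − 1)
= 17.4 · 0.1931
= 3.36 L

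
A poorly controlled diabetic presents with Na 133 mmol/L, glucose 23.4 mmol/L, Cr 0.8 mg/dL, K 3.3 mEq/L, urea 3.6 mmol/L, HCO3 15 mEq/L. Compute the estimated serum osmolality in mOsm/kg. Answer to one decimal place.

293.0 mOsm/kg

Calculated osmolality = 2·Na + glucose + urea
= 2·133 + 23.4 + 3.6
= 266 + 23.40 + 3.60
= 293 mOsm/kg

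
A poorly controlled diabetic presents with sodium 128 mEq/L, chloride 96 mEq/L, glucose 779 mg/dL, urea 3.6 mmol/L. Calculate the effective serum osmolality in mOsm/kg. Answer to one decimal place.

299.3 mOsm/kg

Effective osmolality excludes urea (freely permeant across cell membranes):
2·Na + glucose/18
= 2·128 + 779/18
= 256 + 43.28
= 299.28 mOsm/kg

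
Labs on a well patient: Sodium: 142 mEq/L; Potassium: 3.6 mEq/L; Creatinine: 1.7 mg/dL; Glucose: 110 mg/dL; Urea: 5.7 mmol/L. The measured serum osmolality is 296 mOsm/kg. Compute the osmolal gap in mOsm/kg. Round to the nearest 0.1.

0.2 mOsm/kg

Calculated osmolality = 2·Na + glucose/18 + urea
= 2·142 + 110/18 + 5.7
= 284 + 6.11 + 5.70
= 295.81 mOsm/kg ≈ 295.8 mOsm/kg
Osmolar gap = measured − calculated = 296 − 295.8 = 0.2 mOsm/kg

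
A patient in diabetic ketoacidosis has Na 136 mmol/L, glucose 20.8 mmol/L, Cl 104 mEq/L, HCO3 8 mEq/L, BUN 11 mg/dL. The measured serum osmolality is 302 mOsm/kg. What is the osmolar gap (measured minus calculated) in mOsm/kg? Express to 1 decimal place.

5.3 mOsm/kg

Calculated osmolality = 2·Na + glucose + BUN/2.8
= 2·136 + 20.8 + 11/2.8
= 272 + 20.80 + 3.93
= 296.73 mOsm/kg ≈ 296.7 mOsm/kg
Osmolar gap = measured − calculated = 302 − 296.7 = 5.3 mOsm/kg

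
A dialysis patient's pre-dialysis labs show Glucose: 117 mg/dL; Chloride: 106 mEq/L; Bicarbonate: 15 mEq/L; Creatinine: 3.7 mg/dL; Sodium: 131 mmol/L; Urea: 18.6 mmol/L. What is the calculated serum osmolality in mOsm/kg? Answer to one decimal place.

Calculated osmolality = 2·Na + glucose/18 + urea
= 2·131 + 117/18 + 18.6
= 262 + 6.50 + 18.60
= 287.1 mOsm/kg

287.1 mOsm/kg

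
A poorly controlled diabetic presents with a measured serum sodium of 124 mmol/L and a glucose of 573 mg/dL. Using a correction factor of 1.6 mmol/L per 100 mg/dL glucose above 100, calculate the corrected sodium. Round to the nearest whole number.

Corrected Na = measured Na + 1.6 · (glucose − 100)/100
= 124 + 1.6 · (573 − 100)/100
= 124 + 7.6
= 131.6 mmol/L

132 mmol/L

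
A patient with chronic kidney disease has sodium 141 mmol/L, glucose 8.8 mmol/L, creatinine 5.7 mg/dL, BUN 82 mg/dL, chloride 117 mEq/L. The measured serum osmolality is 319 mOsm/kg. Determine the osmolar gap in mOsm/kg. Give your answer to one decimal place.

-1.1 mOsm/kg

Calculated osmolality = 2·Na + glucose + BUN/2.8
= 2·141 + 8.8 + 82/2.8
= 282 + 8.80 + 29.29
= 320.09 mOsm/kg ≈ 320.1 mOsm/kg
Osmolar gap = measured − calculated = 319 − 320.1 = -1.1 mOsm/kg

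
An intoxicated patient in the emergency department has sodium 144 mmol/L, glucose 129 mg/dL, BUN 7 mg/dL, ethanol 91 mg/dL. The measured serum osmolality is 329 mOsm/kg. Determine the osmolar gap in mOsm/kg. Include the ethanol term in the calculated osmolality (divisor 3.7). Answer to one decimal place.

6.7 mOsm/kg

Calculated osmolality = 2·Na + glucose/18 + BUN/2.8 + ethanol/3.7
= 2·144 + 129/18 + 7/2.8 + 91/3.7
= 288 + 7.17 + 2.50 + 24.59
= 322.26 mOsm/kg ≈ 322.3 mOsm/kg
Osmolar gap = measured − calculated = 329 − 322.3 = 6.7 mOsm/kg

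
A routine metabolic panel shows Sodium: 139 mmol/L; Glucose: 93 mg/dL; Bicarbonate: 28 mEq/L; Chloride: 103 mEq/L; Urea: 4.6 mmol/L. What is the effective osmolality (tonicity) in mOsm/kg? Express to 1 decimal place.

283.2 mOsm/kg

Effective osmolality excludes urea (freely permeant across cell membranes):
2·Na + glucose/18
= 2·139 + 93/18
= 278 + 5.17
= 283.17 mOsm/kg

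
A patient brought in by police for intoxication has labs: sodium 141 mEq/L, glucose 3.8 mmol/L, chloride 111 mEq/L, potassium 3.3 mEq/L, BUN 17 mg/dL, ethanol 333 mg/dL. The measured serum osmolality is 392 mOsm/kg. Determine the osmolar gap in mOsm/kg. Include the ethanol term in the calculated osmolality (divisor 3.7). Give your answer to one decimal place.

Calculated osmolality = 2·Na + glucose + BUN/2.8 + ethanol/3.7
= 2·141 + 3.8 + 17/2.8 + 333/3.7
= 282 + 3.80 + 6.07 + 90
= 381.87 mOsm/kg ≈ 381.9 mOsm/kg
Osmolar gap = measured − calculated = 392 − 381.9 = 10.1 mOsm/kg

10.1 mOsm/kg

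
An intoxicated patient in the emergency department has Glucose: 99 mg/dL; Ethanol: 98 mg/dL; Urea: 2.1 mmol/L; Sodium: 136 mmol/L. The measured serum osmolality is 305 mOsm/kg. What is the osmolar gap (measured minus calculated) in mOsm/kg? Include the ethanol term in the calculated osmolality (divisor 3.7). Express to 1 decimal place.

Calculated osmolality = 2·Na + glucose/18 + urea + ethanol/3.7
= 2·136 + 99/18 + 2.1 + 98/3.7
= 272 + 5.50 + 2.10 + 26.49
= 306.09 mOsm/kg ≈ 306.1 mOsm/kg
Osmolar gap = measured − calculated = 305 − 306.1 = -1.1 mOsm/kg

-1.1 mOsm/kg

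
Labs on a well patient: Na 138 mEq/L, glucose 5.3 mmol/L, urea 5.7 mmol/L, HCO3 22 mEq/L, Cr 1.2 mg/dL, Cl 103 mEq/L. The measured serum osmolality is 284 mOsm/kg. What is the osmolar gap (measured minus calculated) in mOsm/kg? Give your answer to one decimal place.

Calculated osmolality = 2·Na + glucose + urea
= 2·138 + 5.3 + 5.7
= 276 + 5.30 + 5.70
= 287 mOsm/kg ≈ 287.0 mOsm/kg
Osmolar gap = measured − calculated = 284 − 287.0 = -3.0 mOsm/kg

-3.0 mOsm/kg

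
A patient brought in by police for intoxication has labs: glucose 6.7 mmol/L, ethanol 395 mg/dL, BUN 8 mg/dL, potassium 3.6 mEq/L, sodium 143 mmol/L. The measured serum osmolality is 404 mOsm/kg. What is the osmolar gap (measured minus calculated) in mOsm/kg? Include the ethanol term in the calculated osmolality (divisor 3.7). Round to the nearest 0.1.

Calculated osmolality = 2·Na + glucose + BUN/2.8 + ethanol/3.7
= 2·143 + 6.7 + 8/2.8 + 395/3.7
= 286 + 6.70 + 2.86 + 106.76
= 402.32 mOsm/kg ≈ 402.3 mOsm/kg
Osmolar gap = measured − calculated = 404 − 402.3 = 1.7 mOsm/kg

1.7 mOsm/kg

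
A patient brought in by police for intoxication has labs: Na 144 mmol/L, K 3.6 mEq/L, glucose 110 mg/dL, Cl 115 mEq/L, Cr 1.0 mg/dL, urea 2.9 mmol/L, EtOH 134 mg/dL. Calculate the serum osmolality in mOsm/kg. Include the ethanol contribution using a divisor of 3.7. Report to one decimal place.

Calculated osmolality = 2·Na + glucose/18 + urea + ethanol/3.7
= 2·144 + 110/18 + 2.9 + 134/3.7
= 288 + 6.11 + 2.90 + 36.22
= 333.23 mOsm/kg

333.2 mOsm/kg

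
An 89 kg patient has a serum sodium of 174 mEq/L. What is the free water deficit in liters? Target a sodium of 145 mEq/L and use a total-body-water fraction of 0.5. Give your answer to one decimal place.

TBW = 0.5 · 89 = 44.5 L
Free water deficit = TBW · (Na/145 − 1)
= 44.5 · (174/145 − 1)
= 44.5 · 0.2
= 8.9 L

8.9 L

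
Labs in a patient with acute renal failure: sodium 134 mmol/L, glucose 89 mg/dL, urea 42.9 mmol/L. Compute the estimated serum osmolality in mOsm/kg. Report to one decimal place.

Calculated osmolality = 2·Na + glucose/18 + urea
= 2·134 + 89/18 + 42.9
= 268 + 4.94 + 42.90
= 315.84 mOsm/kg

315.8 mOsm/kg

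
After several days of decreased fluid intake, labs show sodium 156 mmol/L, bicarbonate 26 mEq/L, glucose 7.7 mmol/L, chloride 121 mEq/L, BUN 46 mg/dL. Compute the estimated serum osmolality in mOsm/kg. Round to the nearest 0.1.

336.1 mOsm/kg

Calculated osmolality = 2·Na + glucose + BUN/2.8
= 2·156 + 7.7 + 46/2.8
= 312 + 7.70 + 16.43
= 336.13 mOsm/kg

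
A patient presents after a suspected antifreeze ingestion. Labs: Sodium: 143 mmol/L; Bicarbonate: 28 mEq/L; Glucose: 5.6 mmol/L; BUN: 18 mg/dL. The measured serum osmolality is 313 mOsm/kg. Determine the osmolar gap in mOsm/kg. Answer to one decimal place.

15.0 mOsm/kg

Calculated osmolality = 2·Na + glucose + BUN/2.8
= 2·143 + 5.6 + 18/2.8
= 286 + 5.60 + 6.43
= 298.03 mOsm/kg ≈ 298.0 mOsm/kg
Osmolar gap = measured − calculated = 313 − 298.0 = 15.0 mOsm/kg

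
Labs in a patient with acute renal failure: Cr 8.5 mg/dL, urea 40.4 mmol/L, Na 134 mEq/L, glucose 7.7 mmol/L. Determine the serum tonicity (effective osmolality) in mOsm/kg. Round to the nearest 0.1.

275.7 mOsm/kg

Effective osmolality excludes urea (freely permeant across cell membranes):
2·Na + glucose
= 2·134 + 7.7
= 268 + 7.7
= 275.7 mOsm/kg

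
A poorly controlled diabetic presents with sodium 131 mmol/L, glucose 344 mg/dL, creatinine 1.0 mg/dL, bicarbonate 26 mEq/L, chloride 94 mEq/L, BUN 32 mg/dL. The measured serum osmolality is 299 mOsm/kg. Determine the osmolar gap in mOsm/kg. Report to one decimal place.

Calculated osmolality = 2·Na + glucose/18 + BUN/2.8
= 2·131 + 344/18 + 32/2.8
= 262 + 19.11 + 11.43
= 292.54 mOsm/kg ≈ 292.5 mOsm/kg
Osmolar gap = measured − calculated = 299 − 292.5 = 6.5 mOsm/kg

6.5 mOsm/kg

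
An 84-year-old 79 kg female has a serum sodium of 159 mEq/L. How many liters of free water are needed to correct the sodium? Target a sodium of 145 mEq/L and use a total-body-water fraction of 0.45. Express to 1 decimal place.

3.4 L

TBW = 0.45 · 79 = 35.55 L
Free water deficit = TBW · (Na/145 − 1)
= 35.55 · (159/145 − 1)
= 35.55 · 0.0966
= 3.43 L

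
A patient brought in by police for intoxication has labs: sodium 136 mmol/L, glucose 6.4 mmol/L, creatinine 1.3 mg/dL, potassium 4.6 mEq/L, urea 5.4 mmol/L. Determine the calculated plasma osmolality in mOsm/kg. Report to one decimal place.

283.8 mOsm/kg

Calculated osmolality = 2·Na + glucose + urea
= 2·136 + 6.4 + 5.4
= 272 + 6.40 + 5.40
= 283.8 mOsm/kg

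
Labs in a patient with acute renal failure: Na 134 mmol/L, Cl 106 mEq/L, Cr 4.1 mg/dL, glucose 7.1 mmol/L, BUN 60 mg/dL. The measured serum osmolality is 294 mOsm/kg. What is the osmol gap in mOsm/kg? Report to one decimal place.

-2.5 mOsm/kg

Calculated osmolality = 2·Na + glucose + BUN/2.8
= 2·134 + 7.1 + 60/2.8
= 268 + 7.10 + 21.43
= 296.53 mOsm/kg ≈ 296.5 mOsm/kg
Osmolar gap = measured − calculated = 294 − 296.5 = -2.5 mOsm/kg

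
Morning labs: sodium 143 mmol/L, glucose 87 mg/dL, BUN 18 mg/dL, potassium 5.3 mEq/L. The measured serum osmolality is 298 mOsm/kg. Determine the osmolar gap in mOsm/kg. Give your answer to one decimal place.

Calculated osmolality = 2·Na + glucose/18 + BUN/2.8
= 2·143 + 87/18 + 18/2.8
= 286 + 4.83 + 6.43
= 297.26 mOsm/kg ≈ 297.3 mOsm/kg
Osmolar gap = measured − calculated = 298 − 297.3 = 0.7 mOsm/kg

0.7 mOsm/kg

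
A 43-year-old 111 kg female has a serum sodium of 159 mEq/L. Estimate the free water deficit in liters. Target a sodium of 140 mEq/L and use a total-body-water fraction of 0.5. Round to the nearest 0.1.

TBW = 0.5 · 111 = 55.5 L
Free water deficit = TBW · (Na/140 − 1)
= 55.5 · (159/140 − 1)
= 55.5 · 0.1357
= 7.53 L

7.5 L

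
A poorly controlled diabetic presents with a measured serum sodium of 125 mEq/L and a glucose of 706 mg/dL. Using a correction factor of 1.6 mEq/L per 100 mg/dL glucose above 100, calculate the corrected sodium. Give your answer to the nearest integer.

Corrected Na = measured Na + 1.6 · (glucose − 100)/100
= 125 + 1.6 · (706 − 100)/100
= 125 + 9.7
= 134.7 mEq/L

135 mEq/L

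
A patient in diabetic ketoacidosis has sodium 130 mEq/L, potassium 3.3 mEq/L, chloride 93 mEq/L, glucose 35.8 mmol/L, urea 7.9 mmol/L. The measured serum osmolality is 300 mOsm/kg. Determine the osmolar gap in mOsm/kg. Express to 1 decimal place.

-3.7 mOsm/kg

Calculated osmolality = 2·Na + glucose + urea
= 2·130 + 35.8 + 7.9
= 260 + 35.80 + 7.90
= 303.7 mOsm/kg ≈ 303.7 mOsm/kg
Osmolar gap = measured − calculated = 300 − 303.7 = -3.7 mOsm/kg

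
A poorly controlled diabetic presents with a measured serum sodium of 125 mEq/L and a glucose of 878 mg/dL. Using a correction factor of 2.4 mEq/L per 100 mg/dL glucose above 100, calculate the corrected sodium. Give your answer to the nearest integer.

Corrected Na = measured Na + 2.4 · (glucose − 100)/100
= 125 + 2.4 · (878 − 100)/100
= 125 + 18.7
= 143.7 mEq/L

144 mEq/L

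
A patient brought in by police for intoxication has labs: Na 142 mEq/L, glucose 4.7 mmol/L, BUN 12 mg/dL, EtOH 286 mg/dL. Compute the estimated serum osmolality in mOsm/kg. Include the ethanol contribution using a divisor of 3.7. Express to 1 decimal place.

370.3 mOsm/kg

Calculated osmolality = 2·Na + glucose + BUN/2.8 + ethanol/3.7
= 2·142 + 4.7 + 12/2.8 + 286/3.7
= 284 + 4.70 + 4.29 + 77.30
= 370.29 mOsm/kg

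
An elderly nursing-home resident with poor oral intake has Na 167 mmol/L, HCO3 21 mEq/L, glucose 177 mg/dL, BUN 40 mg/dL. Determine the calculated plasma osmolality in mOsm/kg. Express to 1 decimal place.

Calculated osmolality = 2·Na + glucose/18 + BUN/2.8
= 2·167 + 177/18 + 40/2.8
= 334 + 9.83 + 14.29
= 358.12 mOsm/kg

358.1 mOsm/kg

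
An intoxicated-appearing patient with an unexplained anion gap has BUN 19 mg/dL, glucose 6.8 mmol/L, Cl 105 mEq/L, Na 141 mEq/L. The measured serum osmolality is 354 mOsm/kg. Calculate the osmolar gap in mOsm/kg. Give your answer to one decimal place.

58.4 mOsm/kg

Calculated osmolality = 2·Na + glucose + BUN/2.8
= 2·141 + 6.8 + 19/2.8
= 282 + 6.80 + 6.79
= 295.59 mOsm/kg ≈ 295.6 mOsm/kg
Osmolar gap = measured − calculated = 354 − 295.6 = 58.4 mOsm/kg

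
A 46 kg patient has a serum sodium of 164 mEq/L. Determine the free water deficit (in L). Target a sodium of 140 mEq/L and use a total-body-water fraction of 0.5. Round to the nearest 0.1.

TBW = 0.5 · 46 = 23 L
Free water deficit = TBW · (Na/140 − 1)
= 23 · (164/140 − 1)
= 23 · 0.1714
= 3.94 L

3.9 L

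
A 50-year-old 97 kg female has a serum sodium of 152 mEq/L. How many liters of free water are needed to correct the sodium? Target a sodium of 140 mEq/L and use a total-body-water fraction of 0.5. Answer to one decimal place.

TBW = 0.5 · 97 = 48.5 L
Free water deficit = TBW · (Na/140 − 1)
= 48.5 · (152/140 − 1)
= 48.5 · 0.0857
= 4.16 L

4.2 L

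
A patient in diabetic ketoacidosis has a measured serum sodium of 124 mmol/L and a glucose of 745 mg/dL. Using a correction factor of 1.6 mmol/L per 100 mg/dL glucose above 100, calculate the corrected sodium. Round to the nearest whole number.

Corrected Na = measured Na + 1.6 · (glucose − 100)/100
= 124 + 1.6 · (745 − 100)/100
= 124 + 10.3
= 134.3 mmol/L

134 mmol/L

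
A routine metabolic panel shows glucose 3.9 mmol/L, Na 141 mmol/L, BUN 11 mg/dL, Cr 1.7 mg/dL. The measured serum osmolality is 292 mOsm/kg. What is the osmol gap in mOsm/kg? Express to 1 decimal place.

Calculated osmolality = 2·Na + glucose + BUN/2.8
= 2·141 + 3.9 + 11/2.8
= 282 + 3.90 + 3.93
= 289.83 mOsm/kg ≈ 289.8 mOsm/kg
Osmolar gap = measured − calculated = 292 − 289.8 = 2.2 mOsm/kg

2.2 mOsm/kg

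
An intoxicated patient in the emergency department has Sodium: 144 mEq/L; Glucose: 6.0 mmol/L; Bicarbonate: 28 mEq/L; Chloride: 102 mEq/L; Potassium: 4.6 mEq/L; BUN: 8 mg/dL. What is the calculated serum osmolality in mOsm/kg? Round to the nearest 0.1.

296.9 mOsm/kg

Calculated osmolality = 2·Na + glucose + BUN/2.8
= 2·144 + 6 + 8/2.8
= 288 + 6 + 2.86
= 296.86 mOsm/kg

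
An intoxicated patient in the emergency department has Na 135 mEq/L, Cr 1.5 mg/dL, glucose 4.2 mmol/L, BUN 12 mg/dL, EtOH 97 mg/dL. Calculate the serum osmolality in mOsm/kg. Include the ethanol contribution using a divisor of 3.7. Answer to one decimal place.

304.7 mOsm/kg

Calculated osmolality = 2·Na + glucose + BUN/2.8 + ethanol/3.7
= 2·135 + 4.2 + 12/2.8 + 97/3.7
= 270 + 4.20 + 4.29 + 26.22
= 304.71 mOsm/kg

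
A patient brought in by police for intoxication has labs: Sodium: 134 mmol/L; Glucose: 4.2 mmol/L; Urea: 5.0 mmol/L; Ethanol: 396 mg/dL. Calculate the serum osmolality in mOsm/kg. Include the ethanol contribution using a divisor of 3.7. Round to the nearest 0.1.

Calculated osmolality = 2·Na + glucose + urea + ethanol/3.7
= 2·134 + 4.2 + 5 + 396/3.7
= 268 + 4.20 + 5 + 107.03
= 384.23 mOsm/kg

384.2 mOsm/kg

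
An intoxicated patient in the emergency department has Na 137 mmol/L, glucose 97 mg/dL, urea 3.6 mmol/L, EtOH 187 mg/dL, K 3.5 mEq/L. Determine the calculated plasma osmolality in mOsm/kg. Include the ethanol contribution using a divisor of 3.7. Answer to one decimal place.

Calculated osmolality = 2·Na + glucose/18 + urea + ethanol/3.7
= 2·137 + 97/18 + 3.6 + 187/3.7
= 274 + 5.39 + 3.60 + 50.54
= 333.53 mOsm/kg

333.5 mOsm/kg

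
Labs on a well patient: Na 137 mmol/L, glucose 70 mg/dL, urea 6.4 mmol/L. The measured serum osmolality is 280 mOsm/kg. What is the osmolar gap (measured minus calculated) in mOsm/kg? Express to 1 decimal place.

-4.3 mOsm/kg

Calculated osmolality = 2·Na + glucose/18 + urea
= 2·137 + 70/18 + 6.4
= 274 + 3.89 + 6.40
= 284.29 mOsm/kg ≈ 284.3 mOsm/kg
Osmolar gap = measured − calculated = 280 − 284.3 = -4.3 mOsm/kg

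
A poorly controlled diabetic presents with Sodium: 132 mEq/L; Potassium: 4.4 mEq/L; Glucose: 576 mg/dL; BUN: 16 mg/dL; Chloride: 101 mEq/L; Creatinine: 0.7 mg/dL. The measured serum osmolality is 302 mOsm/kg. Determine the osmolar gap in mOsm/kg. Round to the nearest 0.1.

0.3 mOsm/kg

Calculated osmolality = 2·Na + glucose/18 + BUN/2.8
= 2·132 + 576/18 + 16/2.8
= 264 + 32 + 5.71
= 301.71 mOsm/kg ≈ 301.7 mOsm/kg
Osmolar gap = measured − calculated = 302 − 301.7 = 0.3 mOsm/kg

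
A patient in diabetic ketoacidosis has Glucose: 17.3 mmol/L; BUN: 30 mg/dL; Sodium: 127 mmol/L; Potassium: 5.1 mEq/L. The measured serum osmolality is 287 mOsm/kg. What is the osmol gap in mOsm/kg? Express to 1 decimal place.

Calculated osmolality = 2·Na + glucose + BUN/2.8
= 2·127 + 17.3 + 30/2.8
= 254 + 17.30 + 10.71
= 282.01 mOsm/kg ≈ 282.0 mOsm/kg
Osmolar gap = measured − calculated = 287 − 282.0 = 5.0 mOsm/kg

5.0 mOsm/kg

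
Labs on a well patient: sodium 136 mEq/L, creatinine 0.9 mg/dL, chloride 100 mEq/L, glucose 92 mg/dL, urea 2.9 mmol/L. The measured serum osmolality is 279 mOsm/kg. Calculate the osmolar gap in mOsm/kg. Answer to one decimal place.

-1.0 mOsm/kg

Calculated osmolality = 2·Na + glucose/18 + urea
= 2·136 + 92/18 + 2.9
= 272 + 5.11 + 2.90
= 280.01 mOsm/kg ≈ 280.0 mOsm/kg
Osmolar gap = measured − calculated = 279 − 280.0 = -1.0 mOsm/kg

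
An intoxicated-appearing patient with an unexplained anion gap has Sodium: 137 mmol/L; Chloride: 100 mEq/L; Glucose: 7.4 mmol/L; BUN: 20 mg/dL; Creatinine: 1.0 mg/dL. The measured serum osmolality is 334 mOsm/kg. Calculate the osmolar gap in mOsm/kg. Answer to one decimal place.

45.5 mOsm/kg

Calculated osmolality = 2·Na + glucose + BUN/2.8
= 2·137 + 7.4 + 20/2.8
= 274 + 7.40 + 7.14
= 288.54 mOsm/kg ≈ 288.5 mOsm/kg
Osmolar gap = measured − calculated = 334 − 288.5 = 45.5 mOsm/kg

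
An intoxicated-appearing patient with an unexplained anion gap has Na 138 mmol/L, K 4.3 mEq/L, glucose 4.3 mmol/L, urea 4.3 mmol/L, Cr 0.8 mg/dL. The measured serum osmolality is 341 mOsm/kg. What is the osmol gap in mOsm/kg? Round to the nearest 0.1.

56.4 mOsm/kg

Calculated osmolality = 2·Na + glucose + urea
= 2·138 + 4.3 + 4.3
= 276 + 4.30 + 4.30
= 284.6 mOsm/kg ≈ 284.6 mOsm/kg
Osmolar gap = measured − calculated = 341 − 284.6 = 56.4 mOsm/kg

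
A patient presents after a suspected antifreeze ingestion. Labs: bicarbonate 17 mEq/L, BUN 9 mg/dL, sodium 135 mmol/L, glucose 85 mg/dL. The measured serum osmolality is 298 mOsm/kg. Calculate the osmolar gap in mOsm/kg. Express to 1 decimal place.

20.1 mOsm/kg

Calculated osmolality = 2·Na + glucose/18 + BUN/2.8
= 2·135 + 85/18 + 9/2.8
= 270 + 4.72 + 3.21
= 277.93 mOsm/kg ≈ 277.9 mOsm/kg
Osmolar gap = measured − calculated = 298 − 277.9 = 20.1 mOsm/kg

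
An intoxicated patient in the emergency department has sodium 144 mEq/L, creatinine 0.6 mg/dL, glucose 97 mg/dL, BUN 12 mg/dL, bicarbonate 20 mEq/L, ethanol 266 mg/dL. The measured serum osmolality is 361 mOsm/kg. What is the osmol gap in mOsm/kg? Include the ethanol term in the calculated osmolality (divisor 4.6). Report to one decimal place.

5.5 mOsm/kg

Calculated osmolality = 2·Na + glucose/18 + BUN/2.8 + ethanol/4.6
= 2·144 + 97/18 + 12/2.8 + 266/4.6
= 288 + 5.39 + 4.29 + 57.83
= 355.51 mOsm/kg ≈ 355.5 mOsm/kg
Osmolar gap = measured − calculated = 361 − 355.5 = 5.5 mOsm/kg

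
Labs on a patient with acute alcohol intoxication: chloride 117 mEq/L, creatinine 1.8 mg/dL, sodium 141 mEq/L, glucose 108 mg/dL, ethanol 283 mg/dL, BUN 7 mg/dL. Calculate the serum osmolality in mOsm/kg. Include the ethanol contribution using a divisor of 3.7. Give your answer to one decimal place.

367.0 mOsm/kg

Calculated osmolality = 2·Na + glucose/18 + BUN/2.8 + ethanol/3.7
= 2·141 + 108/18 + 7/2.8 + 283/3.7
= 282 + 6 + 2.50 + 76.49
= 366.99 mOsm/kg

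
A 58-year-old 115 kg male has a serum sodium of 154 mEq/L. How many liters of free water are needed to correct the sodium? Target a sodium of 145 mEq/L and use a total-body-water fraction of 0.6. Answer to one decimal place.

4.3 L

TBW = 0.6 · 115 = 69 L
Free water deficit = TBW · (Na/145 − 1)
= 69 · (154/145 − 1)
= 69 · 0.0621
= 4.28 L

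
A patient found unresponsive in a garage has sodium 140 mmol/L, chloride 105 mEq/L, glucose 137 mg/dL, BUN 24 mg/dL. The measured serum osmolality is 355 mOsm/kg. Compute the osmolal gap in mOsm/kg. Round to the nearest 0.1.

Calculated osmolality = 2·Na + glucose/18 + BUN/2.8
= 2·140 + 137/18 + 24/2.8
= 280 + 7.61 + 8.57
= 296.18 mOsm/kg ≈ 296.2 mOsm/kg
Osmolar gap = measured − calculated = 355 − 296.2 = 58.8 mOsm/kg

58.8 mOsm/kg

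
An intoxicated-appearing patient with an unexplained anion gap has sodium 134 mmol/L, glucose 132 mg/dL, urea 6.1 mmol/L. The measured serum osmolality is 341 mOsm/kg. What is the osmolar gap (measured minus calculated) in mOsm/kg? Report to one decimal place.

Calculated osmolality = 2·Na + glucose/18 + urea
= 2·134 + 132/18 + 6.1
= 268 + 7.33 + 6.10
= 281.43 mOsm/kg ≈ 281.4 mOsm/kg
Osmolar gap = measured − calculated = 341 − 281.4 = 59.6 mOsm/kg

59.6 mOsm/kg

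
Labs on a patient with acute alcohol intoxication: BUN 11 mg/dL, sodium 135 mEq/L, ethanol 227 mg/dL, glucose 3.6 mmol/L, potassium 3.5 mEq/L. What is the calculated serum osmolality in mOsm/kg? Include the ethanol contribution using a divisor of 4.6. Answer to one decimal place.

326.9 mOsm/kg

Calculated osmolality = 2·Na + glucose + BUN/2.8 + ethanol/4.6
= 2·135 + 3.6 + 11/2.8 + 227/4.6
= 270 + 3.60 + 3.93 + 49.35
= 326.88 mOsm/kg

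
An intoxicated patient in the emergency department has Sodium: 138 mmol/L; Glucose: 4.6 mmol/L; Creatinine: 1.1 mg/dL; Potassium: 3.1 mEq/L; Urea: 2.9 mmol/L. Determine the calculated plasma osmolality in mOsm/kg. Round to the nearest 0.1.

Calculated osmolality = 2·Na + glucose + urea
= 2·138 + 4.6 + 2.9
= 276 + 4.60 + 2.90
= 283.5 mOsm/kg

283.5 mOsm/kg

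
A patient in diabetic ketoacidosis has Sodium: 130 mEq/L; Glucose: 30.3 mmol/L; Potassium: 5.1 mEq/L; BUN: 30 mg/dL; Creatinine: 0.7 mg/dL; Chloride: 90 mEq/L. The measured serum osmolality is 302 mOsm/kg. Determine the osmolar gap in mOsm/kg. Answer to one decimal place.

1.0 mOsm/kg

Calculated osmolality = 2·Na + glucose + BUN/2.8
= 2·130 + 30.3 + 30/2.8
= 260 + 30.30 + 10.71
= 301.01 mOsm/kg ≈ 301.0 mOsm/kg
Osmolar gap = measured − calculated = 302 − 301.0 = 1.0 mOsm/kg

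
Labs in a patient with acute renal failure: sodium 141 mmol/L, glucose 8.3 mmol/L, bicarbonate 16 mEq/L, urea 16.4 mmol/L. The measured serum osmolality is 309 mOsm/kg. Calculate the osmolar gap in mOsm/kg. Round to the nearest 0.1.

Calculated osmolality = 2·Na + glucose + urea
= 2·141 + 8.3 + 16.4
= 282 + 8.30 + 16.40
= 306.7 mOsm/kg ≈ 306.7 mOsm/kg
Osmolar gap = measured − calculated = 309 − 306.7 = 2.3 mOsm/kg

2.3 mOsm/kg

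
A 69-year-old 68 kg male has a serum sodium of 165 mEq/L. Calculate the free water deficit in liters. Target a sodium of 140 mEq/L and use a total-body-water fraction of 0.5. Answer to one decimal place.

TBW = 0.5 · 68 = 34 L
Free water deficit = TBW · (Na/140 − 1)
= 34 · (165/140 − 1)
= 34 · 0.1786
= 6.07 L

6.1 L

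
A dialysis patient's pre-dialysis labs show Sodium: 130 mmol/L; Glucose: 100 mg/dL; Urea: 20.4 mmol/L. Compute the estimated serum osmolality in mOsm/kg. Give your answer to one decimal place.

Calculated osmolality = 2·Na + glucose/18 + urea
= 2·130 + 100/18 + 20.4
= 260 + 5.56 + 20.40
= 285.96 mOsm/kg

286.0 mOsm/kg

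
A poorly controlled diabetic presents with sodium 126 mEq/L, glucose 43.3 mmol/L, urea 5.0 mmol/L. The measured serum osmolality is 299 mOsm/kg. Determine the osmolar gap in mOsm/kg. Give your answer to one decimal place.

-1.3 mOsm/kg

Calculated osmolality = 2·Na + glucose + urea
= 2·126 + 43.3 + 5
= 252 + 43.30 + 5
= 300.3 mOsm/kg ≈ 300.3 mOsm/kg
Osmolar gap = measured − calculated = 299 − 300.3 = -1.3 mOsm/kg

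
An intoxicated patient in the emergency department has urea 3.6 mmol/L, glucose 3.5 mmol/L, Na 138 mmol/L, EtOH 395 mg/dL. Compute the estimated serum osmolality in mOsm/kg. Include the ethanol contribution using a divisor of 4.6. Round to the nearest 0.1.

369.0 mOsm/kg

Calculated osmolality = 2·Na + glucose + urea + ethanol/4.6
= 2·138 + 3.5 + 3.6 + 395/4.6
= 276 + 3.50 + 3.60 + 85.87
= 368.97 mOsm/kg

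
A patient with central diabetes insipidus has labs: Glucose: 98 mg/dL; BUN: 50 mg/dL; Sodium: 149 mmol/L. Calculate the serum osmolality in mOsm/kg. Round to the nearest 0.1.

321.3 mOsm/kg

Calculated osmolality = 2·Na + glucose/18 + BUN/2.8
= 2·149 + 98/18 + 50/2.8
= 298 + 5.44 + 17.86
= 321.3 mOsm/kg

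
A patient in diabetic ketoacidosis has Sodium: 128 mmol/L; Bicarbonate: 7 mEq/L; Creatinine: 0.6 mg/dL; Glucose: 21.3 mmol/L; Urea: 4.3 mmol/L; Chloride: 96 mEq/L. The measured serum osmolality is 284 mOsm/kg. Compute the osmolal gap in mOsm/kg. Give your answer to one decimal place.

Calculated osmolality = 2·Na + glucose + urea
= 2·128 + 21.3 + 4.3
= 256 + 21.30 + 4.30
= 281.6 mOsm/kg ≈ 281.6 mOsm/kg
Osmolar gap = measured − calculated = 284 − 281.6 = 2.4 mOsm/kg

2.4 mOsm/kg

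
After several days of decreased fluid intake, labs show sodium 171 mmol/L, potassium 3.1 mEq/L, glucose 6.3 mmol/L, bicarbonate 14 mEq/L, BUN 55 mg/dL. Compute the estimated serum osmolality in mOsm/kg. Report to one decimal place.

Calculated osmolality = 2·Na + glucose + BUN/2.8
= 2·171 + 6.3 + 55/2.8
= 342 + 6.30 + 19.64
= 367.94 mOsm/kg

367.9 mOsm/kg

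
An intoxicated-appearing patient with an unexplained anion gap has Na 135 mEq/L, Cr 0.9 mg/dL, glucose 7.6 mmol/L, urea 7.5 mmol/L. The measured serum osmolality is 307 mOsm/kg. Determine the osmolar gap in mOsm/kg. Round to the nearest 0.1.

Calculated osmolality = 2·Na + glucose + urea
= 2·135 + 7.6 + 7.5
= 270 + 7.60 + 7.50
= 285.1 mOsm/kg ≈ 285.1 mOsm/kg
Osmolar gap = measured − calculated = 307 − 285.1 = 21.9 mOsm/kg

21.9 mOsm/kg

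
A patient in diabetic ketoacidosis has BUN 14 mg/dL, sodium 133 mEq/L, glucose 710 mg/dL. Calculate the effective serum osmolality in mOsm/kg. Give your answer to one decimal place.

305.4 mOsm/kg

Effective osmolality excludes urea (freely permeant across cell membranes):
2·Na + glucose/18
= 2·133 + 710/18
= 266 + 39.44
= 305.44 mOsm/kg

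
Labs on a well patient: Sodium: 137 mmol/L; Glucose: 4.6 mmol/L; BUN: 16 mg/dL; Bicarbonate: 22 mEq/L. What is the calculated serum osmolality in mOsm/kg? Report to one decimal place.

Calculated osmolality = 2·Na + glucose + BUN/2.8
= 2·137 + 4.6 + 16/2.8
= 274 + 4.60 + 5.71
= 284.31 mOsm/kg

284.3 mOsm/kg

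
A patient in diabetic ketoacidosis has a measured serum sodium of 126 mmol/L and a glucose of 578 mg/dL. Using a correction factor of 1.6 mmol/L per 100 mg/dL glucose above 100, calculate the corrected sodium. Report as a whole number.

134 mmol/L

Corrected Na = measured Na + 1.6 · (glucose − 100)/100
= 126 + 1.6 · (578 − 100)/100
= 126 + 7.6
= 133.6 mmol/L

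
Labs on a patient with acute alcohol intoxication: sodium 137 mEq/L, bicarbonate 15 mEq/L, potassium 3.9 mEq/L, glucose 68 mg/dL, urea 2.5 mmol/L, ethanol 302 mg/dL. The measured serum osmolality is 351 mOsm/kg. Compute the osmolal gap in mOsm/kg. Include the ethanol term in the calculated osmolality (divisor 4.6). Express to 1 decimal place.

5.1 mOsm/kg

Calculated osmolality = 2·Na + glucose/18 + urea + ethanol/4.6
= 2·137 + 68/18 + 2.5 + 302/4.6
= 274 + 3.78 + 2.50 + 65.65
= 345.93 mOsm/kg ≈ 345.9 mOsm/kg
Osmolar gap = measured − calculated = 351 − 345.9 = 5.1 mOsm/kg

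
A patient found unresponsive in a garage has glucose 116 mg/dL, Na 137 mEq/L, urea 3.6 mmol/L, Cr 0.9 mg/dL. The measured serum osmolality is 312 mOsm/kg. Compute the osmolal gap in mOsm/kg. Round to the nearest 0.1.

Calculated osmolality = 2·Na + glucose/18 + urea
= 2·137 + 116/18 + 3.6
= 274 + 6.44 + 3.60
= 284.04 mOsm/kg ≈ 284.0 mOsm/kg
Osmolar gap = measured − calculated = 312 − 284.0 = 28.0 mOsm/kg

28.0 mOsm/kg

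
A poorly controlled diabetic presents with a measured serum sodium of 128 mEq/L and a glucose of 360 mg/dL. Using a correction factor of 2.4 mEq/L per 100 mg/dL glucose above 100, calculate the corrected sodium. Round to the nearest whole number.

Corrected Na = measured Na + 2.4 · (glucose − 100)/100
= 128 + 2.4 · (360 − 100)/100
= 128 + 6.2
= 134.2 mEq/L

134 mEq/L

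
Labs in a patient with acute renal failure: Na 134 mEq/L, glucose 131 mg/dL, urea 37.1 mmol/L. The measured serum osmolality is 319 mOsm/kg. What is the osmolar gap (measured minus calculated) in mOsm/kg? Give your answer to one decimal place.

Calculated osmolality = 2·Na + glucose/18 + urea
= 2·134 + 131/18 + 37.1
= 268 + 7.28 + 37.10
= 312.38 mOsm/kg ≈ 312.4 mOsm/kg
Osmolar gap = measured − calculated = 319 − 312.4 = 6.6 mOsm/kg

6.6 mOsm/kg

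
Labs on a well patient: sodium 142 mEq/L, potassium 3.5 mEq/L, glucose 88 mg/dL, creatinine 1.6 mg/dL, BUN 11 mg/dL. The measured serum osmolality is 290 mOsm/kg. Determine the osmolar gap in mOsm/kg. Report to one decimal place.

-2.8 mOsm/kg

Calculated osmolality = 2·Na + glucose/18 + BUN/2.8
= 2·142 + 88/18 + 11/2.8
= 284 + 4.89 + 3.93
= 292.82 mOsm/kg ≈ 292.8 mOsm/kg
Osmolar gap = measured − calculated = 290 − 292.8 = -2.8 mOsm/kg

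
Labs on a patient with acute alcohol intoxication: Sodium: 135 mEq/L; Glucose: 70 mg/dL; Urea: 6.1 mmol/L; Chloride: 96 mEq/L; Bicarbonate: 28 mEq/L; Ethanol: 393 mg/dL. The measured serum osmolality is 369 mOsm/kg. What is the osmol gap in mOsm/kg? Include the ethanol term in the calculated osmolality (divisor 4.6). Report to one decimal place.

Calculated osmolality = 2·Na + glucose/18 + urea + ethanol/4.6
= 2·135 + 70/18 + 6.1 + 393/4.6
= 270 + 3.89 + 6.10 + 85.43
= 365.42 mOsm/kg ≈ 365.4 mOsm/kg
Osmolar gap = measured − calculated = 369 − 365.4 = 3.6 mOsm/kg

3.6 mOsm/kg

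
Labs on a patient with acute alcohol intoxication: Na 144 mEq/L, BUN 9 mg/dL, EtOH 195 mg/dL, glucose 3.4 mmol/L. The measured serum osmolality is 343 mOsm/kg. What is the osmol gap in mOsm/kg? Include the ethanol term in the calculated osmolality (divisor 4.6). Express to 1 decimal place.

6.0 mOsm/kg

Calculated osmolality = 2·Na + glucose + BUN/2.8 + ethanol/4.6
= 2·144 + 3.4 + 9/2.8 + 195/4.6
= 288 + 3.40 + 3.21 + 42.39
= 337 mOsm/kg ≈ 337.0 mOsm/kg
Osmolar gap = measured − calculated = 343 − 337.0 = 6.0 mOsm/kg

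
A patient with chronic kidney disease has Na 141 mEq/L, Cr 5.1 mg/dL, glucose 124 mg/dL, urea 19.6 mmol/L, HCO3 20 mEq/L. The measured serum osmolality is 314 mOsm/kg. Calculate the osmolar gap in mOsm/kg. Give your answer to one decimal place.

Calculated osmolality = 2·Na + glucose/18 + urea
= 2·141 + 124/18 + 19.6
= 282 + 6.89 + 19.60
= 308.49 mOsm/kg ≈ 308.5 mOsm/kg
Osmolar gap = measured − calculated = 314 − 308.5 = 5.5 mOsm/kg

5.5 mOsm/kg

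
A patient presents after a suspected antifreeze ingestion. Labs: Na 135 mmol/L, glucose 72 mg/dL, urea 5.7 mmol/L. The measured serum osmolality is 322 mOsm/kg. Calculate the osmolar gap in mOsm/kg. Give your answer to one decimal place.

42.3 mOsm/kg

Calculated osmolality = 2·Na + glucose/18 + urea
= 2·135 + 72/18 + 5.7
= 270 + 4 + 5.70
= 279.7 mOsm/kg ≈ 279.7 mOsm/kg
Osmolar gap = measured − calculated = 322 − 279.7 = 42.3 mOsm/kg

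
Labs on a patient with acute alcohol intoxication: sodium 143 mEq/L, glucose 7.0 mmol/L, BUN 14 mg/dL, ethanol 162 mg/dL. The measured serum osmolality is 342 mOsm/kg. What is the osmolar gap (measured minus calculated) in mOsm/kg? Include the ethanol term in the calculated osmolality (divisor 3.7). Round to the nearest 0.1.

Calculated osmolality = 2·Na + glucose + BUN/2.8 + ethanol/3.7
= 2·143 + 7 + 14/2.8 + 162/3.7
= 286 + 7 + 5 + 43.78
= 341.78 mOsm/kg ≈ 341.8 mOsm/kg
Osmolar gap = measured − calculated = 342 − 341.8 = 0.2 mOsm/kg

0.2 mOsm/kg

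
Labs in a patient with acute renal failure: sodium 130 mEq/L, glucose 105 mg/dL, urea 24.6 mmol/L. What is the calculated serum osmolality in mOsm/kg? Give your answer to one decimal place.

290.4 mOsm/kg

Calculated osmolality = 2·Na + glucose/18 + urea
= 2·130 + 105/18 + 24.6
= 260 + 5.83 + 24.60
= 290.43 mOsm/kg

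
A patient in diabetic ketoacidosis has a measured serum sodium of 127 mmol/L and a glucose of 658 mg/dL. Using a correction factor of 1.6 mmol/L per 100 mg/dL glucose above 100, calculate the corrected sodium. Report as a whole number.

Corrected Na = measured Na + 1.6 · (glucose − 100)/100
= 127 + 1.6 · (658 − 100)/100
= 127 + 8.9
= 135.9 mmol/L

136 mmol/L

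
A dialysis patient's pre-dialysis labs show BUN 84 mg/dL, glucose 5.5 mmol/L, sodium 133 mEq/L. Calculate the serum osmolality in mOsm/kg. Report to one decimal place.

301.5 mOsm/kg

Calculated osmolality = 2·Na + glucose + BUN/2.8
= 2·133 + 5.5 + 84/2.8
= 266 + 5.50 + 30
= 301.5 mOsm/kg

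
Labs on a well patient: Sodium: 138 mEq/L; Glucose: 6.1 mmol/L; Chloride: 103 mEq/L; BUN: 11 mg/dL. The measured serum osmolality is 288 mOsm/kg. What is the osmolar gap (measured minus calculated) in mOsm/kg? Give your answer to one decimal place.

2.0 mOsm/kg

Calculated osmolality = 2·Na + glucose + BUN/2.8
= 2·138 + 6.1 + 11/2.8
= 276 + 6.10 + 3.93
= 286.03 mOsm/kg ≈ 286.0 mOsm/kg
Osmolar gap = measured − calculated = 288 − 286.0 = 2.0 mOsm/kg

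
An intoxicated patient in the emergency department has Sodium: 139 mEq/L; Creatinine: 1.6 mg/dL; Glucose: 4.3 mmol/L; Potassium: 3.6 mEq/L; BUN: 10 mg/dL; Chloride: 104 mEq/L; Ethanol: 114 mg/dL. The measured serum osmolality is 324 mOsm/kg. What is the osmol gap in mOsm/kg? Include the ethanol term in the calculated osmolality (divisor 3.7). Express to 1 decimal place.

Calculated osmolality = 2·Na + glucose + BUN/2.8 + ethanol/3.7
= 2·139 + 4.3 + 10/2.8 + 114/3.7
= 278 + 4.30 + 3.57 + 30.81
= 316.68 mOsm/kg ≈ 316.7 mOsm/kg
Osmolar gap = measured − calculated = 324 − 316.7 = 7.3 mOsm/kg

7.3 mOsm/kg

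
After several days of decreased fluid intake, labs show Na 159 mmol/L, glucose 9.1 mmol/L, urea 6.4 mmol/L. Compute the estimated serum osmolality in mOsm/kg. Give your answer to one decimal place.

Calculated osmolality = 2·Na + glucose + urea
= 2·159 + 9.1 + 6.4
= 318 + 9.10 + 6.40
= 333.5 mOsm/kg

333.5 mOsm/kg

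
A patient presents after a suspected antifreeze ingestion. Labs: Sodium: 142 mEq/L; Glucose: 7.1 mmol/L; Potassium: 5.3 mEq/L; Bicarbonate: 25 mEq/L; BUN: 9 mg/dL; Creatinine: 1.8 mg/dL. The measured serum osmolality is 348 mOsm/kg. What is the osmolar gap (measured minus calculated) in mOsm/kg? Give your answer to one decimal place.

Calculated osmolality = 2·Na + glucose + BUN/2.8
= 2·142 + 7.1 + 9/2.8
= 284 + 7.10 + 3.21
= 294.31 mOsm/kg ≈ 294.3 mOsm/kg
Osmolar gap = measured − calculated = 348 − 294.3 = 53.7 mOsm/kg

53.7 mOsm/kg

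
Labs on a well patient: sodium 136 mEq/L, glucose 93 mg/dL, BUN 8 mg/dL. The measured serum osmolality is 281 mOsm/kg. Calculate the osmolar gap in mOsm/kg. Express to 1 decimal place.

1.0 mOsm/kg

Calculated osmolality = 2·Na + glucose/18 + BUN/2.8
= 2·136 + 93/18 + 8/2.8
= 272 + 5.17 + 2.86
= 280.03 mOsm/kg ≈ 280.0 mOsm/kg
Osmolar gap = measured − calculated = 281 − 280.0 = 1.0 mOsm/kg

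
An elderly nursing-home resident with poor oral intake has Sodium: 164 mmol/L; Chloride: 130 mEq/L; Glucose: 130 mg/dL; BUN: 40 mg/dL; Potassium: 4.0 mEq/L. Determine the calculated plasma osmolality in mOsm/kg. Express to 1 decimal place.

349.5 mOsm/kg

Calculated osmolality = 2·Na + glucose/18 + BUN/2.8
= 2·164 + 130/18 + 40/2.8
= 328 + 7.22 + 14.29
= 349.51 mOsm/kg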